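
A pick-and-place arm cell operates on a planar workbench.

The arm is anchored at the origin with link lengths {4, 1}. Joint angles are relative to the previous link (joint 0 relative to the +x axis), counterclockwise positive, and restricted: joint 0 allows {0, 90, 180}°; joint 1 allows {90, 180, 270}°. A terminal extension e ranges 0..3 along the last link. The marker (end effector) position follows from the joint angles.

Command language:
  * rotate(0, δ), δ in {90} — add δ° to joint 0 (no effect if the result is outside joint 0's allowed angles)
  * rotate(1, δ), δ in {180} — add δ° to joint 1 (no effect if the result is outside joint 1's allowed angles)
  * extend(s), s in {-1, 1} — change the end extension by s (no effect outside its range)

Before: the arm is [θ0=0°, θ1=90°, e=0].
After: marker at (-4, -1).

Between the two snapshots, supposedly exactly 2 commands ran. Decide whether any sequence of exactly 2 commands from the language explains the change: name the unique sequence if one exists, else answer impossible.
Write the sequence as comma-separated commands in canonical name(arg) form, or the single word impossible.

rotate(0, 90), rotate(0, 90)

start: [θ0=0°, θ1=90°, e=0]
[1] after rotate(0, 90): [θ0=90°, θ1=90°, e=0]
[2] after rotate(0, 90): [θ0=180°, θ1=90°, e=0]
no other 2-command option fits: unique.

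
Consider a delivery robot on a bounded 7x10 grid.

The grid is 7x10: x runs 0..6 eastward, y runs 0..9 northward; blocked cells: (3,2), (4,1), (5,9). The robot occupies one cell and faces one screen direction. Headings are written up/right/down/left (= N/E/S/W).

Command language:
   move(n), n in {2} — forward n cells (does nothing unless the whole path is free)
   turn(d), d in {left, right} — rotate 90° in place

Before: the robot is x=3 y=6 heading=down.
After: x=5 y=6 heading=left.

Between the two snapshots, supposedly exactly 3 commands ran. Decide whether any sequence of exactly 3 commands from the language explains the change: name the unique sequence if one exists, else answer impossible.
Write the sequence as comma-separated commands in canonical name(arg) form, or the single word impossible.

checked all 3-command options: none fits.

impossible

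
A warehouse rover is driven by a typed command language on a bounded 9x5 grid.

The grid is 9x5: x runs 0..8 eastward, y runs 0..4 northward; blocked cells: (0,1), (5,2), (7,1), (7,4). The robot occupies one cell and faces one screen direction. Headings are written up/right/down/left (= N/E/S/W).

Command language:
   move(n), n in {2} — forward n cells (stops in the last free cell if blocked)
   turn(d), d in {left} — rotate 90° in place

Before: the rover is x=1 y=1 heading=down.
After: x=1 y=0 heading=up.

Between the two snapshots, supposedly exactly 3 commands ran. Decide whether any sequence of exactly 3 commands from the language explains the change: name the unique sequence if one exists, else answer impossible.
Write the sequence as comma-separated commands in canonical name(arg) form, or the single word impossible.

move(2), turn(left), turn(left)

key: cell and facing (now N) both changed — the 3 commands mix motion and turning
begin: x=1 y=1 heading=down
t=1 move(2) ⇒ x=1 y=0 heading=down
t=2 turn(left) ⇒ x=1 y=0 heading=right
t=3 turn(left) ⇒ x=1 y=0 heading=up
no rival 3-sequence matches.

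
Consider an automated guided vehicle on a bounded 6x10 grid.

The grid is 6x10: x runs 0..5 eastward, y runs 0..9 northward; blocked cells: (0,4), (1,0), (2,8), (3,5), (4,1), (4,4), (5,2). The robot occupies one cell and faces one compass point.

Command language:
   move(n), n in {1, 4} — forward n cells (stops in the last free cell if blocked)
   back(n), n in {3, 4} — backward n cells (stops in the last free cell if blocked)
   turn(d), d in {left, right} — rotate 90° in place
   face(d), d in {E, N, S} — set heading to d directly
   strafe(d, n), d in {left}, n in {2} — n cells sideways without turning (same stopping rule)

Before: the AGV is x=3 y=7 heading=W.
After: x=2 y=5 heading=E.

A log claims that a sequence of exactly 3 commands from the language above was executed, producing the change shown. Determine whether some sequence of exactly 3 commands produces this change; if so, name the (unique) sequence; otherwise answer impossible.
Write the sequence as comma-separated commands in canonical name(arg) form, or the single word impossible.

move(1), strafe(left, 2), face(E)

key: cell and facing (now E) both changed — the 3 commands mix motion and turning
initial: x=3 y=7 heading=W
[1] after move(1): x=2 y=7 heading=W
[2] after strafe(left, 2): x=2 y=5 heading=W
[3] after face(E): x=2 y=5 heading=E
all 1000 alternatives checked — unique.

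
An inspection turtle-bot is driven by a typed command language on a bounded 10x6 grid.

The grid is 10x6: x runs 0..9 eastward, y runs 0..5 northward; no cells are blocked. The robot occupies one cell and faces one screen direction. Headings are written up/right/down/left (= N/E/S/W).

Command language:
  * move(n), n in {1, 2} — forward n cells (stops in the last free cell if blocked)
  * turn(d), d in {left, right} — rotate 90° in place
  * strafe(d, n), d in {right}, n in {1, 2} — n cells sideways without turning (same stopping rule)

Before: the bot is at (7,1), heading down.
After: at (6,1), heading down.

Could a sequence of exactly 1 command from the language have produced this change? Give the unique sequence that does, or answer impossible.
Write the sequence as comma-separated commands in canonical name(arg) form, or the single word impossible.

key: heading stays S — the single command does not turn
from: at (7,1), heading down
[1] after strafe(right, 1): at (6,1), heading down
no rival 1-sequence matches.

strafe(right, 1)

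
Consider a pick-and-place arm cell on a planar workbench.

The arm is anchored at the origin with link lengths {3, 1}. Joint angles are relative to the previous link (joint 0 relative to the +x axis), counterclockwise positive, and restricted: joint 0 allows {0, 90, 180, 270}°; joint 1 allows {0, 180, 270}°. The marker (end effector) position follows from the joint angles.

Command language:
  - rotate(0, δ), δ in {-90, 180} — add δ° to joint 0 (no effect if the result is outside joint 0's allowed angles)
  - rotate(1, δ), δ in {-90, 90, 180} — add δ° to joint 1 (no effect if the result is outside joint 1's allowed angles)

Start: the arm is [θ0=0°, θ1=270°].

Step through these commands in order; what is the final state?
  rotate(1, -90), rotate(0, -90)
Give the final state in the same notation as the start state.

t0: [θ0=0°, θ1=270°]
1. rotate(1, -90) → [θ0=0°, θ1=180°]
2. rotate(0, -90) → [θ0=270°, θ1=180°]

[θ0=270°, θ1=180°]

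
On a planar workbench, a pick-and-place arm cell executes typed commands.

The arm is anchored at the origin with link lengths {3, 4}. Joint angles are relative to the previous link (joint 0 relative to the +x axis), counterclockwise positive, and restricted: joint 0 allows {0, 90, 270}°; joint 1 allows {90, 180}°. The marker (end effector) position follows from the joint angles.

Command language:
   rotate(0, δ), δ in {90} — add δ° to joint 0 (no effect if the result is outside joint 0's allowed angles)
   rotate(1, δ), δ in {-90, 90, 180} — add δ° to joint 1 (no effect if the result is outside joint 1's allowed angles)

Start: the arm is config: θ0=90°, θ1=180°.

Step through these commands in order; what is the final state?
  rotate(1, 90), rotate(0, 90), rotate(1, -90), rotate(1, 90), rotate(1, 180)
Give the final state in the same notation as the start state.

start: config: θ0=90°, θ1=180°
1. rotate(1, 90) → config: θ0=90°, θ1=180°
2. rotate(0, 90) → config: θ0=90°, θ1=180°
3. rotate(1, -90) → config: θ0=90°, θ1=90°
4. rotate(1, 90) → config: θ0=90°, θ1=180°
5. rotate(1, 180) → config: θ0=90°, θ1=180°

config: θ0=90°, θ1=180°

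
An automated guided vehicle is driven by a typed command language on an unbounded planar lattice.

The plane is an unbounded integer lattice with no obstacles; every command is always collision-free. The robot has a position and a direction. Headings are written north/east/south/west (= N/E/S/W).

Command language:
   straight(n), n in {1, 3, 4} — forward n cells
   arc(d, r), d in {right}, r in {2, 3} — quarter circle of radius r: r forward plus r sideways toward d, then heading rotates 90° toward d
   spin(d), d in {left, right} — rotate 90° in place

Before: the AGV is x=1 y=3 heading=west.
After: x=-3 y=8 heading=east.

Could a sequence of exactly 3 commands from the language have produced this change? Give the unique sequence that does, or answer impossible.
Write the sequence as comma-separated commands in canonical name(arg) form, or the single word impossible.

straight(3), arc(right, 3), arc(right, 2)

key: order matters: swapping straight(3) and arc(right, 2) lands elsewhere
t0: x=1 y=3 heading=west
t=1 straight(3) ⇒ x=-2 y=3 heading=west
t=2 arc(right, 3) ⇒ x=-5 y=6 heading=north
t=3 arc(right, 2) ⇒ x=-3 y=8 heading=east
all 343 alternatives checked — unique.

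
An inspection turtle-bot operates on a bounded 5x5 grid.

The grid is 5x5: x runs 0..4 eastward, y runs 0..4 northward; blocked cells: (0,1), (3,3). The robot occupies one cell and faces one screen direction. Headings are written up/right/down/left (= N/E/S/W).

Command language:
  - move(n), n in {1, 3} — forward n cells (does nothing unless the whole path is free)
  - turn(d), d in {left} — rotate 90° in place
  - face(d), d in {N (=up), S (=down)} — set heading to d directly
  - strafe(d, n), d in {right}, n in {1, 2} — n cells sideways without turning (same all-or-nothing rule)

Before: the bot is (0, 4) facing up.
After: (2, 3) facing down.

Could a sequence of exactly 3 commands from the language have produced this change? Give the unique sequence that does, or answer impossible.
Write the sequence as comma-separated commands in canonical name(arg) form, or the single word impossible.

key: position moved to (2,3) AND the heading swung to S — translation plus rotation needed
start: (0, 4) facing up
1. strafe(right, 2) → (2, 4) facing up
2. face(S) → (2, 4) facing down
3. move(1) → (2, 3) facing down
no other 3-command option fits: unique.

strafe(right, 2), face(S), move(1)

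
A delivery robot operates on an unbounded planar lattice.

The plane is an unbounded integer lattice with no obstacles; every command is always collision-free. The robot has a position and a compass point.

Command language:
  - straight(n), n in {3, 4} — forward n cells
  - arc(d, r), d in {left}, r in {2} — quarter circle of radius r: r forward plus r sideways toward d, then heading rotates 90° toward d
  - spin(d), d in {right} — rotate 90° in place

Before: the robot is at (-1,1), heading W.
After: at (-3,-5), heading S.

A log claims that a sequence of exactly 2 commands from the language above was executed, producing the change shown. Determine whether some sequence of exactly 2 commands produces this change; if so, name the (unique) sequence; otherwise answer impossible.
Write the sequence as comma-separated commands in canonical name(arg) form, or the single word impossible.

arc(left, 2), straight(4)

key: position moved to (-3,-5) AND the heading swung to S — translation plus rotation needed
start: at (-1,1), heading W
t=1 arc(left, 2) ⇒ at (-3,-1), heading S
t=2 straight(4) ⇒ at (-3,-5), heading S
no rival 2-sequence matches.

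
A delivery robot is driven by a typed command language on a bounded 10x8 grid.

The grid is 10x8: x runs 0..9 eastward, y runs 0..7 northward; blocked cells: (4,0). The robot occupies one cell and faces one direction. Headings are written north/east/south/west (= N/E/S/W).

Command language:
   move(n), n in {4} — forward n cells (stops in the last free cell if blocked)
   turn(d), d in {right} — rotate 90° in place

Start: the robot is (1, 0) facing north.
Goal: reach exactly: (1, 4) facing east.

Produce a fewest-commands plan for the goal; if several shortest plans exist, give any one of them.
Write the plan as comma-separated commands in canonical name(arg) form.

from: (1, 0) facing north
step 1 (move(4)): (1, 4) facing north
step 2 (turn(right)): (1, 4) facing east
nothing shorter than 2 reaches the goal.

move(4), turn(right)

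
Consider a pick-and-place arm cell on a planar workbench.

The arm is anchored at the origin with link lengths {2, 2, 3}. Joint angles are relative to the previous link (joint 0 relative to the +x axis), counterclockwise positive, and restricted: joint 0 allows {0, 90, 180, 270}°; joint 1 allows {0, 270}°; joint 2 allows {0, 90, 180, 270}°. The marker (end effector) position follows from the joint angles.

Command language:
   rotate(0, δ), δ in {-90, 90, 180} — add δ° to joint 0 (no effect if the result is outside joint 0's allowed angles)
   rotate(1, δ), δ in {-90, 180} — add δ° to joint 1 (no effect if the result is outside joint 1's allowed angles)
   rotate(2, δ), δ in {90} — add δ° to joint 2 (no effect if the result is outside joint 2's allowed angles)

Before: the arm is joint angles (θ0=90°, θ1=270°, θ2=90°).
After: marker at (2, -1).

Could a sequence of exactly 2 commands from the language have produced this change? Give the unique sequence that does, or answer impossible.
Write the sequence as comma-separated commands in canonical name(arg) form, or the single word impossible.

rotate(2, 90), rotate(2, 90)

initial: joint angles (θ0=90°, θ1=270°, θ2=90°)
step 1 (rotate(2, 90)): joint angles (θ0=90°, θ1=270°, θ2=180°)
step 2 (rotate(2, 90)): joint angles (θ0=90°, θ1=270°, θ2=270°)
no other 2-command option fits: unique.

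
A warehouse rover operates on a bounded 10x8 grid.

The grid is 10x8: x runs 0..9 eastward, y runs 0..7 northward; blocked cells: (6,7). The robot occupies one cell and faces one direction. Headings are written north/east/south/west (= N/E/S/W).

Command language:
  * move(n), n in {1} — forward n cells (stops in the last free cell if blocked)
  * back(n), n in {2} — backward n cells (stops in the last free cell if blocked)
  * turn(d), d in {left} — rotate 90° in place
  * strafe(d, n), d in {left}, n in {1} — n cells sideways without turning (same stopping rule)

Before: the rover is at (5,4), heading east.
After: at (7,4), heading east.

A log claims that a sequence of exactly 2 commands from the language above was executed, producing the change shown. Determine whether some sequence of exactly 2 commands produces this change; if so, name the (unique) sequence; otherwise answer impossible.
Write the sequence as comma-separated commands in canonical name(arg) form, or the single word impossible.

key: still facing E at the end — nothing in the sequence rotates
t0: at (5,4), heading east
1. move(1) → at (6,4), heading east
2. move(1) → at (7,4), heading east
no other 2-command option fits: unique.

move(1), move(1)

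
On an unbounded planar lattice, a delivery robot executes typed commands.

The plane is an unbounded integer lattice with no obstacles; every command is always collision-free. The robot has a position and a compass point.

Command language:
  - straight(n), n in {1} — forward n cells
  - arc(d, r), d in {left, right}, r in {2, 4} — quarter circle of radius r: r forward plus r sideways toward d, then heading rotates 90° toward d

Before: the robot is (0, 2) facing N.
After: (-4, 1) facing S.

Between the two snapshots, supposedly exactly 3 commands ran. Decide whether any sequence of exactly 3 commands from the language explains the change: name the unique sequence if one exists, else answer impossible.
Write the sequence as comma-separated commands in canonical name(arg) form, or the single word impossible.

key: position moved to (-4,1) AND the heading swung to S — translation plus rotation needed
begin: (0, 2) facing N
step 1 (arc(left, 2)): (-2, 4) facing W
step 2 (arc(left, 2)): (-4, 2) facing S
step 3 (straight(1)): (-4, 1) facing S
uniquely the one of 125 3-step routes that fits.

arc(left, 2), arc(left, 2), straight(1)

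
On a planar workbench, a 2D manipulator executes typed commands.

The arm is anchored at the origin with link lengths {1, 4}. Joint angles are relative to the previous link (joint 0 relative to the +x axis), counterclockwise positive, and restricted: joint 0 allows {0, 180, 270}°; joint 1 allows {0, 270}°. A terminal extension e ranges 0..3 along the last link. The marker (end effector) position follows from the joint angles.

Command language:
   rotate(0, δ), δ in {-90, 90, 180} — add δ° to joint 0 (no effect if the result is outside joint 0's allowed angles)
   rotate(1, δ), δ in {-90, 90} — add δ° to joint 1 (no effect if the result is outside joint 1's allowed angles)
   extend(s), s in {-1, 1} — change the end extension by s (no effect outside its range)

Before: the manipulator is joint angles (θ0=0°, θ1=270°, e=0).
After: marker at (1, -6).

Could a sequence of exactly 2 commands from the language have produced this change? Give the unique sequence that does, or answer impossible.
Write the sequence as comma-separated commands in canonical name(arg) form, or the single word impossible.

extend(1), extend(1)

t0: joint angles (θ0=0°, θ1=270°, e=0)
1. extend(1) → joint angles (θ0=0°, θ1=270°, e=1)
2. extend(1) → joint angles (θ0=0°, θ1=270°, e=2)
uniquely the one of 49 2-step routes that fits.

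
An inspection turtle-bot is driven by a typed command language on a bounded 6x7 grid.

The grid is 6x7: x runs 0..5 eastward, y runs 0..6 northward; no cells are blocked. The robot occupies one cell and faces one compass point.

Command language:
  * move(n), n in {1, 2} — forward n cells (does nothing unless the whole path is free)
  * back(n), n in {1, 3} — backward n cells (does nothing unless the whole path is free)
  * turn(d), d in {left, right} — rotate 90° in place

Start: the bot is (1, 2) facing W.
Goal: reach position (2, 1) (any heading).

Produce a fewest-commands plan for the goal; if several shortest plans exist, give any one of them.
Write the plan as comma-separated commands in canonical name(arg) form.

back(1), turn(right), back(1)

t0: (1, 2) facing W
1. back(1) → (2, 2) facing W
2. turn(right) → (2, 2) facing N
3. back(1) → (2, 1) facing N
nothing shorter than 3 reaches the goal.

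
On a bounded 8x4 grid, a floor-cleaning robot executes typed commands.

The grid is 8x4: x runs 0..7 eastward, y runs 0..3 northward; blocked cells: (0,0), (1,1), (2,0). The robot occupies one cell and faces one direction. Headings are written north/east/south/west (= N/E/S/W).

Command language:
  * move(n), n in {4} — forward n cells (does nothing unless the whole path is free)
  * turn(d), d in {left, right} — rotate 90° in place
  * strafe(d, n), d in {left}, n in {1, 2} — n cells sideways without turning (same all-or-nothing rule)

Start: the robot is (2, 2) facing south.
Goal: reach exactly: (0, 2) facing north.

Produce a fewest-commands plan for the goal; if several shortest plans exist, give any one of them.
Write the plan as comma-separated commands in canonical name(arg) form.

turn(right), turn(right), strafe(left, 2)

start: (2, 2) facing south
1. turn(right) → (2, 2) facing west
2. turn(right) → (2, 2) facing north
3. strafe(left, 2) → (0, 2) facing north
no 2-step plan works, so 3 is optimal.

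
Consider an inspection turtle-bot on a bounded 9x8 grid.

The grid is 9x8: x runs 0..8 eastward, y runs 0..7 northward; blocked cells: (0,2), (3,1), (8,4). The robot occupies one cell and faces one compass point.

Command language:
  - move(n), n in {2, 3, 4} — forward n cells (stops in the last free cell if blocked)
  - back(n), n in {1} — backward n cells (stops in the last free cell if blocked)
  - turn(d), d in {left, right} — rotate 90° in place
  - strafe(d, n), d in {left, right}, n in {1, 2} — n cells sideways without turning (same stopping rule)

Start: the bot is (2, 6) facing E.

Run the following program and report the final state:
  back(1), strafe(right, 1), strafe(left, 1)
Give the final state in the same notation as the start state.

(1, 6) facing E

from: (2, 6) facing E
step 1 (back(1)): (1, 6) facing E
step 2 (strafe(right, 1)): (1, 5) facing E
step 3 (strafe(left, 1)): (1, 6) facing E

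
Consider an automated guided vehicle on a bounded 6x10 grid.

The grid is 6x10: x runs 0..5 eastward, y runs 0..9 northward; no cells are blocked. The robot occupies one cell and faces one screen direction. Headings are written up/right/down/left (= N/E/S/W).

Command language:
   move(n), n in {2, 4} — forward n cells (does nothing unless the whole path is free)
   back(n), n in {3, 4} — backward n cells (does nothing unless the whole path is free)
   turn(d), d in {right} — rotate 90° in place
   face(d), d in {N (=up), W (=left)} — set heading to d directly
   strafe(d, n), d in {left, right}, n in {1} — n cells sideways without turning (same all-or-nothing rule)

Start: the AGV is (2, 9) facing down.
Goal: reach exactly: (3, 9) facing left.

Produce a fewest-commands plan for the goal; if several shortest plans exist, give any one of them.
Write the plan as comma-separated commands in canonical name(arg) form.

begin: (2, 9) facing down
1. strafe(left, 1) → (3, 9) facing down
2. face(W) → (3, 9) facing left
nothing shorter than 2 reaches the goal.

strafe(left, 1), face(W)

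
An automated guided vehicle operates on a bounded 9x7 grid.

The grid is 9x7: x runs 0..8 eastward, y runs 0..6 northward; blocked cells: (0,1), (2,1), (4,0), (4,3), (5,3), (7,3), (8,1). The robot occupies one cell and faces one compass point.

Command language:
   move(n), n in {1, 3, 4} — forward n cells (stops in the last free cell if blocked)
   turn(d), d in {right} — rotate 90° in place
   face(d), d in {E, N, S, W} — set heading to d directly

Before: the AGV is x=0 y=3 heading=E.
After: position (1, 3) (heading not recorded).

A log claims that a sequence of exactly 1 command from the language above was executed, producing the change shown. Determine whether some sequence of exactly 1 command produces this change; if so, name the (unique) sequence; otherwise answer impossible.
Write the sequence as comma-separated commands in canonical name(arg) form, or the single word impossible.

initial: x=0 y=3 heading=E
step 1 (move(1)): x=1 y=3 heading=E
all 8 alternatives checked — unique.

move(1)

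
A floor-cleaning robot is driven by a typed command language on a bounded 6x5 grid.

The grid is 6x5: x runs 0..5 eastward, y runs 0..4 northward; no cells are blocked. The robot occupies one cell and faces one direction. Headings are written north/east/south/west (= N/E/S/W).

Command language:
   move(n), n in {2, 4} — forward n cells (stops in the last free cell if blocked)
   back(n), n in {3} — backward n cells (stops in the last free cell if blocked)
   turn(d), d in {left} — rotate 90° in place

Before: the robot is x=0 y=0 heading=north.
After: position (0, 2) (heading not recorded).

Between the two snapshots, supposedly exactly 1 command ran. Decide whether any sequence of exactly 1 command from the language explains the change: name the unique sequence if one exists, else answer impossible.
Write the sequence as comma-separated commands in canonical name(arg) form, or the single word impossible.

start: x=0 y=0 heading=north
[1] after move(2): x=0 y=2 heading=north
no rival 1-sequence matches.

move(2)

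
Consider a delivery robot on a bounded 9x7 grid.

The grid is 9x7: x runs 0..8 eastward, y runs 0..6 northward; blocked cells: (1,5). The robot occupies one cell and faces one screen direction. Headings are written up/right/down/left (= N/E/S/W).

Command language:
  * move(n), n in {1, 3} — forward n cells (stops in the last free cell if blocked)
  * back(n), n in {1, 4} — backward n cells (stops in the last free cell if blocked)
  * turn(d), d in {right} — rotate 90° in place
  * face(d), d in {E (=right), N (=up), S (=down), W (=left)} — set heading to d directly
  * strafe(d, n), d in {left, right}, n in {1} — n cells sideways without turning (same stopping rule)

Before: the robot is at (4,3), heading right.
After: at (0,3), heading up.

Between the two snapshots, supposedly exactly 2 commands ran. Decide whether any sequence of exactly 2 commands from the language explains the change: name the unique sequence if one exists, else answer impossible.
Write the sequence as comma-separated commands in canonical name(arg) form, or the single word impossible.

key: position moved to (0,3) AND the heading swung to N — translation plus rotation needed
begin: at (4,3), heading right
t=1 back(4) ⇒ at (0,3), heading right
t=2 face(N) ⇒ at (0,3), heading up
no other 2-command option fits: unique.

back(4), face(N)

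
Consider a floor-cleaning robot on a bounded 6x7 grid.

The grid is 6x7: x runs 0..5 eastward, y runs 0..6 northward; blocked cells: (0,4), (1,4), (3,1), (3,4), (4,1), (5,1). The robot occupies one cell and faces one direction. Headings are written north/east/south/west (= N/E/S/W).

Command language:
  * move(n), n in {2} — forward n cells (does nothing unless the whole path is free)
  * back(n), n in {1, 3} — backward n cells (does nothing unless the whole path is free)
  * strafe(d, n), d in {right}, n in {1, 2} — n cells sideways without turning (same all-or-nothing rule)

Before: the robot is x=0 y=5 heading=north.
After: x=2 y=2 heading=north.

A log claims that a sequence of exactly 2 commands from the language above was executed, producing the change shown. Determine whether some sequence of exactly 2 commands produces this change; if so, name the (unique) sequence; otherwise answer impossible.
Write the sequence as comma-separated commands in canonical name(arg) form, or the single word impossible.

strafe(right, 2), back(3)

key: still facing N at the end — nothing in the sequence rotates
t0: x=0 y=5 heading=north
step 1 (strafe(right, 2)): x=2 y=5 heading=north
step 2 (back(3)): x=2 y=2 heading=north
no rival 2-sequence matches.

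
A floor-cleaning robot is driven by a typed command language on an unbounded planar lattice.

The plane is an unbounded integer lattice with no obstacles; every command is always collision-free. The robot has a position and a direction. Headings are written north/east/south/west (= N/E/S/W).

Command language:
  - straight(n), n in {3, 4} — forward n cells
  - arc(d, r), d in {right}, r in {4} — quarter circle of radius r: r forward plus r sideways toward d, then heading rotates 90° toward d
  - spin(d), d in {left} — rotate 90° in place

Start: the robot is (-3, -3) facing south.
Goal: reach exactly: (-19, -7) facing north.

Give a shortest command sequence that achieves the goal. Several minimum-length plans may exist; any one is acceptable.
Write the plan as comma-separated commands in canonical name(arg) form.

arc(right, 4), spin(left), arc(right, 4), straight(4), arc(right, 4)

start: (-3, -3) facing south
[1] after arc(right, 4): (-7, -7) facing west
[2] after spin(left): (-7, -7) facing south
[3] after arc(right, 4): (-11, -11) facing west
[4] after straight(4): (-15, -11) facing west
[5] after arc(right, 4): (-19, -7) facing north
minimal: 5 command(s), checked below 5.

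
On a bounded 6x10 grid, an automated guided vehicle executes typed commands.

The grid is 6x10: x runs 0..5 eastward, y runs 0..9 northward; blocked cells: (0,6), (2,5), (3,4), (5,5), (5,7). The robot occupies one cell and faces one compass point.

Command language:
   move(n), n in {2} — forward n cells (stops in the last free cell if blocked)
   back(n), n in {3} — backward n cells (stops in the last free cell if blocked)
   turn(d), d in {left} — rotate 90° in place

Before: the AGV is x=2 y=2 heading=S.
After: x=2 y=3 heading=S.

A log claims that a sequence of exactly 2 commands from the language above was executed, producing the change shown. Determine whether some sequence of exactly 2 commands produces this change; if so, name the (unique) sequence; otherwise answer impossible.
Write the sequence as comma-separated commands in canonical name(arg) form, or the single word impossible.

key: order matters: swapping move(2) and back(3) lands elsewhere
initial: x=2 y=2 heading=S
1. move(2) → x=2 y=0 heading=S
2. back(3) → x=2 y=3 heading=S
all 9 alternatives checked — unique.

move(2), back(3)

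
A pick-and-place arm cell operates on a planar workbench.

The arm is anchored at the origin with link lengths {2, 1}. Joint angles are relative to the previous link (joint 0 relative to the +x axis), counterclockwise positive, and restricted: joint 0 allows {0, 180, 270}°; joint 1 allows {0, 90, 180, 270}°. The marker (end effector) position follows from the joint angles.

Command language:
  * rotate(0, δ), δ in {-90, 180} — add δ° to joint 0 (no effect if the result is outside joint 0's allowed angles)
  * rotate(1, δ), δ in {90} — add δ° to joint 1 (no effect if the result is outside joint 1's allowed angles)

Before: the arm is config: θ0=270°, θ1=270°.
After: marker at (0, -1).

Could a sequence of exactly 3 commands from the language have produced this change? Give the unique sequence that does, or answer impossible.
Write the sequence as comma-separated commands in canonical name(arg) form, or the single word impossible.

rotate(1, 90), rotate(1, 90), rotate(1, 90)

begin: config: θ0=270°, θ1=270°
1. rotate(1, 90) → config: θ0=270°, θ1=0°
2. rotate(1, 90) → config: θ0=270°, θ1=90°
3. rotate(1, 90) → config: θ0=270°, θ1=180°
all 27 alternatives checked — unique.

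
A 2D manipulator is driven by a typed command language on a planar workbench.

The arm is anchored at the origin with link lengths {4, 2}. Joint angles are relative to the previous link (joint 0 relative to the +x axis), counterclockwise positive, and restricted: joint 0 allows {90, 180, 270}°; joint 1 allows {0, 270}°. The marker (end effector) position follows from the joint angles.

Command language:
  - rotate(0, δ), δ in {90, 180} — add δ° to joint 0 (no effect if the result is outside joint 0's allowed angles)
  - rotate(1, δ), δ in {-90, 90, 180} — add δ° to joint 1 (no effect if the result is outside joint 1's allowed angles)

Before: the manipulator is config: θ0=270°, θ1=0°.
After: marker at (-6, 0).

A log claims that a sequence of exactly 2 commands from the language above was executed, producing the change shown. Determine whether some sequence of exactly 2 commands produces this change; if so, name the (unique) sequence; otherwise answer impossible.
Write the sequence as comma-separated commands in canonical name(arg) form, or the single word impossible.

key: running rotate(0, 90) before rotate(0, 180) would end elsewhere — order is forced
begin: config: θ0=270°, θ1=0°
[1] after rotate(0, 180): config: θ0=90°, θ1=0°
[2] after rotate(0, 90): config: θ0=180°, θ1=0°
no other 2-command option fits: unique.

rotate(0, 180), rotate(0, 90)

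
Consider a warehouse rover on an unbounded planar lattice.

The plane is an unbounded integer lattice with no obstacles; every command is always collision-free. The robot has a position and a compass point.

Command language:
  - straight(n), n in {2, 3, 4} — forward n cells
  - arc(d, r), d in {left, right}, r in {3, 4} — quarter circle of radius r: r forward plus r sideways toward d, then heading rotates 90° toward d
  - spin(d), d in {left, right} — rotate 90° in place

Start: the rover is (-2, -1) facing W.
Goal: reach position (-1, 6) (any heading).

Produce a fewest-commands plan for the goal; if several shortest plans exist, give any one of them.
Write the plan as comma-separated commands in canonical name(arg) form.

arc(right, 3), arc(right, 4)

begin: (-2, -1) facing W
[1] after arc(right, 3): (-5, 2) facing N
[2] after arc(right, 4): (-1, 6) facing E
no 1-step plan works, so 2 is optimal.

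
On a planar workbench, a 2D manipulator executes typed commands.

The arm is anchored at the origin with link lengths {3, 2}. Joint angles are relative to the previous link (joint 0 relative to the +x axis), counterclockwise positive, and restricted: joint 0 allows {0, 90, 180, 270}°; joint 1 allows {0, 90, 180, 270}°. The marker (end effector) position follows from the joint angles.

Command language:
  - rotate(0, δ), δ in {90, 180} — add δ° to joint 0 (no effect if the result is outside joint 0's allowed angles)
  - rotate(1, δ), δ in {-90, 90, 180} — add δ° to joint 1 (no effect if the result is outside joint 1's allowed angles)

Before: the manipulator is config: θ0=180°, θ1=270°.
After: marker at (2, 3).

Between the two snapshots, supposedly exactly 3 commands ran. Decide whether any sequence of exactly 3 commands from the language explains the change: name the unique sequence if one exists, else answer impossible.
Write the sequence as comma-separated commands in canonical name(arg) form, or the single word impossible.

begin: config: θ0=180°, θ1=270°
1. rotate(0, 90) → config: θ0=270°, θ1=270°
2. rotate(0, 90) → config: θ0=0°, θ1=270°
3. rotate(0, 90) → config: θ0=90°, θ1=270°
no other 3-command option fits: unique.

rotate(0, 90), rotate(0, 90), rotate(0, 90)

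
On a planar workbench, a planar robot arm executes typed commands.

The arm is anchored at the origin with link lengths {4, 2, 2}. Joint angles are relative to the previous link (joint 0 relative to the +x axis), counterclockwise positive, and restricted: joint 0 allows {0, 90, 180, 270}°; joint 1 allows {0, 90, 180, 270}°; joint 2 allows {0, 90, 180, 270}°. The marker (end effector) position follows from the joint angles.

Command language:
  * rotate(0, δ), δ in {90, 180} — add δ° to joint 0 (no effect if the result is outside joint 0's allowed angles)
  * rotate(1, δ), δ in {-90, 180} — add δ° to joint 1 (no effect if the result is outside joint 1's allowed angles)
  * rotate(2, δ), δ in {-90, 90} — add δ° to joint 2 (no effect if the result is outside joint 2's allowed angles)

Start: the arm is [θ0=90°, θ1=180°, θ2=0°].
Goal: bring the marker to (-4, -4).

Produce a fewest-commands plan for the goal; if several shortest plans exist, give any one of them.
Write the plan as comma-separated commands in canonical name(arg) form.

begin: [θ0=90°, θ1=180°, θ2=0°]
1. rotate(0, 90) → [θ0=180°, θ1=180°, θ2=0°]
2. rotate(1, -90) → [θ0=180°, θ1=90°, θ2=0°]
shorter routes all fall short; 2 is best.

rotate(0, 90), rotate(1, -90)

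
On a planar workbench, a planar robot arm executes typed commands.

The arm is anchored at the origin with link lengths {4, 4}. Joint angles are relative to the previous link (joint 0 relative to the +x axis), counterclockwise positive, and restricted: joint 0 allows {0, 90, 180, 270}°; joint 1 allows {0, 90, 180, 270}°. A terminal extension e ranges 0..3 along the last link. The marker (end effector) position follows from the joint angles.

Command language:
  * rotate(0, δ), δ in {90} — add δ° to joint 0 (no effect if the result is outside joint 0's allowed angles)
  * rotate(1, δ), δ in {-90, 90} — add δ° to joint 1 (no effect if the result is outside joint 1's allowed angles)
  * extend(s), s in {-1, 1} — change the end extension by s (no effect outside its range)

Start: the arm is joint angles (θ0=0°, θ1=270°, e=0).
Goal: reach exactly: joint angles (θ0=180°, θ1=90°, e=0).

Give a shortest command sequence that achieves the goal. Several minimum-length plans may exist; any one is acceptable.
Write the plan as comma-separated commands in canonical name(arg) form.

rotate(1, -90), rotate(1, -90), rotate(0, 90), rotate(0, 90)

start: joint angles (θ0=0°, θ1=270°, e=0)
step 1 (rotate(1, -90)): joint angles (θ0=0°, θ1=180°, e=0)
step 2 (rotate(1, -90)): joint angles (θ0=0°, θ1=90°, e=0)
step 3 (rotate(0, 90)): joint angles (θ0=90°, θ1=90°, e=0)
step 4 (rotate(0, 90)): joint angles (θ0=180°, θ1=90°, e=0)
nothing shorter than 4 reaches the goal.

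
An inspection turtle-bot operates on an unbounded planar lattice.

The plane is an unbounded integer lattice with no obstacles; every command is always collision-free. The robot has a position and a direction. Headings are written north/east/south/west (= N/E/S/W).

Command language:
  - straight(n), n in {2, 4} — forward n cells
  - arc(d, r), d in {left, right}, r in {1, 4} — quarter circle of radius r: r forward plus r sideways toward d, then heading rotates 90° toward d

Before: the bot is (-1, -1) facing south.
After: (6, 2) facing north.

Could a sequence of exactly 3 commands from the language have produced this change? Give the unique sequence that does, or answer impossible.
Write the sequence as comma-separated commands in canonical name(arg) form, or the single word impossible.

arc(left, 1), straight(2), arc(left, 4)

key: order matters: swapping arc(left, 1) and arc(left, 4) lands elsewhere
from: (-1, -1) facing south
step 1 (arc(left, 1)): (0, -2) facing east
step 2 (straight(2)): (2, -2) facing east
step 3 (arc(left, 4)): (6, 2) facing north
no other 3-command option fits: unique.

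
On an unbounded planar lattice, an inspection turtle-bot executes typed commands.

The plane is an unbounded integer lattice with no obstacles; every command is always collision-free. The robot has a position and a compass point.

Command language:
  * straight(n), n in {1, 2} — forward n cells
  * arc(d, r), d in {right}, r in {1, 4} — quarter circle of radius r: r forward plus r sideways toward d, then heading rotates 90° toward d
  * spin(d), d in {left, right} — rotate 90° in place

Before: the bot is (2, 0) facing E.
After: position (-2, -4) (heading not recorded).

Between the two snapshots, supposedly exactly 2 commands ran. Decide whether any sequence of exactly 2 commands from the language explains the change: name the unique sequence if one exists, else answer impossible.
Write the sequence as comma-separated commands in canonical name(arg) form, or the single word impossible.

spin(right), arc(right, 4)

key: order matters: swapping spin(right) and arc(right, 4) lands elsewhere
from: (2, 0) facing E
step 1 (spin(right)): (2, 0) facing S
step 2 (arc(right, 4)): (-2, -4) facing W
all 36 alternatives checked — unique.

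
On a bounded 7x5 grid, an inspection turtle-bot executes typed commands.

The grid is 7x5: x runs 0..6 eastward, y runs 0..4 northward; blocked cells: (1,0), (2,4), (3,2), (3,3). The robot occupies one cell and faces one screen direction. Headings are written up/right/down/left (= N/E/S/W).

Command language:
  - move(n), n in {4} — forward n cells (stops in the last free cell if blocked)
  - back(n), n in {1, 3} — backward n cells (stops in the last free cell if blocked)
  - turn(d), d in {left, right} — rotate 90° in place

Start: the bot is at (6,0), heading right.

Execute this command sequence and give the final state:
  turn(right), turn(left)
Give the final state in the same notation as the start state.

at (6,0), heading right

start: at (6,0), heading right
t=1 turn(right) ⇒ at (6,0), heading down
t=2 turn(left) ⇒ at (6,0), heading right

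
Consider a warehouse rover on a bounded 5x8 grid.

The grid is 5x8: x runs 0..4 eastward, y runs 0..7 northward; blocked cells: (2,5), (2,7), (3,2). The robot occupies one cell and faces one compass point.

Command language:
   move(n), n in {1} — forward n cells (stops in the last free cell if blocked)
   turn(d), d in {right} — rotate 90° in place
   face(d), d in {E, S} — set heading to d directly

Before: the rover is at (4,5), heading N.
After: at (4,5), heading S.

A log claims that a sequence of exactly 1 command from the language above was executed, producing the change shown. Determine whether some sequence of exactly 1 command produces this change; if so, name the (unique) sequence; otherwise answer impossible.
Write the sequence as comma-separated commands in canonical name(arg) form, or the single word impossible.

face(S)

key: (4,5) unchanged — the single command moves nothing
initial: at (4,5), heading N
step 1 (face(S)): at (4,5), heading S
no other 1-command option fits: unique.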